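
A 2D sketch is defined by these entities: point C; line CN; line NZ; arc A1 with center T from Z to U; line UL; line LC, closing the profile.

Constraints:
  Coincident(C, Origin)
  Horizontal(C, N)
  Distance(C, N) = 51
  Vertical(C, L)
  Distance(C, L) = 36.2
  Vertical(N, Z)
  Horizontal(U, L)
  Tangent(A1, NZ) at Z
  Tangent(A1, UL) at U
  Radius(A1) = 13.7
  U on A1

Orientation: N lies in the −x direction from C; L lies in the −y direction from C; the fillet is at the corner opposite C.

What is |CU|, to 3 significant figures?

52.0

C is at the origin; CN is horizontal with |CN| = 51.0 and N on the −x side, so N = (-51.0, 0.00). CL is vertical with |CL| = 36.2 and L on the −y side, so L = (0.00, -36.2). The virtual corner opposite C is at (-51.0, -36.2). The tangent condition forces TZ to be normal to NZ and tangency of A1 to UL means the radius TU is perpendicular to UL, with radius 13.7, so the center T sits 13.7 in from both sides at T = (-37.3, -22.5). That places the tangent points at Z = (-51.0, -22.5) on NZ and U = (-37.3, -36.2) on UL. Then |CU| = |U − C| = 52.0.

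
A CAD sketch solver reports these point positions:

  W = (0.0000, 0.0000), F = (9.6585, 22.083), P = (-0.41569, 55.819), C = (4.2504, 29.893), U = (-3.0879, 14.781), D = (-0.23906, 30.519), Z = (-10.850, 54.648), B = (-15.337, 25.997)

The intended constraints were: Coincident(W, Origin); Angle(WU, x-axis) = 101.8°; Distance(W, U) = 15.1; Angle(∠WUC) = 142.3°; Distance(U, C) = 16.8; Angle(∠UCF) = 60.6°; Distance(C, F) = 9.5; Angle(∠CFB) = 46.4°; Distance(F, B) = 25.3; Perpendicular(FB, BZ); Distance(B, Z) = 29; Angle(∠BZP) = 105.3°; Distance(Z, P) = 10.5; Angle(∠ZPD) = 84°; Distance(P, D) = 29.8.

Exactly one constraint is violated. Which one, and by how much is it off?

Distance(P, D) = 29.8 — off by 4.50.

W = (0.00, 0.00) ✓; WU at 101.8° ✓; |WU| = 15.10 ✓; ∠WUC = 142.3° ✓; |UC| = 16.80 ✓; ∠UCF = 60.60° ✓; |CF| = 9.500 ✓; ∠CFB = 46.40° ✓; |FB| = 25.30 ✓; ∠(FB, BZ) = 90.00° ✓; |BZ| = 29.00 ✓; ∠BZP = 105.3° ✓; |ZP| = 10.50 ✓; ∠ZPD = 84.00° ✓; |PD| = 25.30 ✗.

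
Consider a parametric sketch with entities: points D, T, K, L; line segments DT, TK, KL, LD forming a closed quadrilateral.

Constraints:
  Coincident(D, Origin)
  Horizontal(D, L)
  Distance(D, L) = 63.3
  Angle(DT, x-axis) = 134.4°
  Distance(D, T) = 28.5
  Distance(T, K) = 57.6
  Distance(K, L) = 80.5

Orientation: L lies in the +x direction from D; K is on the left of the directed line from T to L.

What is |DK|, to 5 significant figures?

67.220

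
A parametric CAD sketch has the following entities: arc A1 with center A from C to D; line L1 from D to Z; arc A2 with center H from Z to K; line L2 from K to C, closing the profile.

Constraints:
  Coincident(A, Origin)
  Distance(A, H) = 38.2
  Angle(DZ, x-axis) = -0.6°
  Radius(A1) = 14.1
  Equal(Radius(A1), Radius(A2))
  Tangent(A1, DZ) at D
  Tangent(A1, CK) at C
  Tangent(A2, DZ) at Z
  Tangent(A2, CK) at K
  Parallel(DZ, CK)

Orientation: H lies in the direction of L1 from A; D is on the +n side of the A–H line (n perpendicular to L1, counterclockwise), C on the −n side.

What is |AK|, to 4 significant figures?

40.72

The slot axis is L1's direction at -0.6°, so u = (cos -0.6°, sin -0.6°) = (0.9999, -0.01047) and n = (−sin -0.6°, cos -0.6°) = (0.01047, 0.9999). A is at the origin and H lies 38.2 along u from A, so H = 38.2·u = (38.20, -0.4000). Tangency of A1 to both parallel lines with radius 14.1 puts D and C at A ± 14.1·n: D = (0.1477, 14.10), C = (-0.1477, -14.10). Equal radii place Z and K the same way about H: Z = H + 14.1·n = (38.35, 13.70), K = H − 14.1·n = (38.05, -14.50). Then |AK| = |K − A| = 40.72.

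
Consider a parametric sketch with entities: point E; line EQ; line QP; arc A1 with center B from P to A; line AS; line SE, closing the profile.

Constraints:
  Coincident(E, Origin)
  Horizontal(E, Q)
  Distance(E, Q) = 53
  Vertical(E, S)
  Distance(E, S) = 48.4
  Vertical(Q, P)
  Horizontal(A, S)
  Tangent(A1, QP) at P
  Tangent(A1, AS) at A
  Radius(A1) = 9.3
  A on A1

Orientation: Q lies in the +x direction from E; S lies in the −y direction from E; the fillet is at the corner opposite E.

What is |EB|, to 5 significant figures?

58.639

E is at the origin; EQ is horizontal with |EQ| = 53.0 and Q on the +x side, so Q = (53.000, 0.0000). ES is vertical with |ES| = 48.4 and S on the −y side, so S = (0.0000, -48.400). The virtual corner opposite E is at (53.000, -48.400). Since A1 is tangent to QP there, BP ⟂ QP and since A1 is tangent to AS there, BA ⟂ AS, with radius 9.3, so the center B sits 9.3 in from both sides at B = (43.700, -39.100). Then |EB| = |B − E| = 58.639.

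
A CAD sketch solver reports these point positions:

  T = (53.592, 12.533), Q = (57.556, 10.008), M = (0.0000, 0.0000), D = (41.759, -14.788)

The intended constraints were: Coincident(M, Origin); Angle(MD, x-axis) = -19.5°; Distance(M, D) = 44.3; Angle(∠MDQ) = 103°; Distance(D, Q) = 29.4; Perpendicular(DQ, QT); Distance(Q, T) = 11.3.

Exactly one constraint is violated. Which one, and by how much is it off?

Distance(Q, T) = 11.3 — off by 6.60.

M = (0.00, 0.00) ✓; MD at -19.50° ✓; |MD| = 44.30 ✓; ∠MDQ = 103.0° ✓; |DQ| = 29.40 ✓; ∠(DQ, QT) = 90.00° ✓; |QT| = 4.700 ✗.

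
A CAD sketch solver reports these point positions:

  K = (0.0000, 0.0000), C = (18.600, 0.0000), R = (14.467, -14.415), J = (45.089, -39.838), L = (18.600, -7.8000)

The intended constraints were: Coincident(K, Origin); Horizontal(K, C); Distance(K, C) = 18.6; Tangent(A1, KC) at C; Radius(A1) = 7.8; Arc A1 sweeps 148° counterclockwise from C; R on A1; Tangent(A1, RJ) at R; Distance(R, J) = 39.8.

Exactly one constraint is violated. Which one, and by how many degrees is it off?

Tangent(A1, RJ) at R — off by 7.70°.

K = (0.00, 0.00) ✓; K.y = 0.00, C.y = 0.00 ✓; |KC| = 18.60 ✓; ∠(LC, CK) = 90.00° ✓; |LC| = 7.800 ✓; bearing(L→R) − bearing(L→C) = 148.0° ✓; |LR| = 7.800 ✓; ∠(LR, RJ) = 97.70° ✗; |RJ| = 39.80 ✓.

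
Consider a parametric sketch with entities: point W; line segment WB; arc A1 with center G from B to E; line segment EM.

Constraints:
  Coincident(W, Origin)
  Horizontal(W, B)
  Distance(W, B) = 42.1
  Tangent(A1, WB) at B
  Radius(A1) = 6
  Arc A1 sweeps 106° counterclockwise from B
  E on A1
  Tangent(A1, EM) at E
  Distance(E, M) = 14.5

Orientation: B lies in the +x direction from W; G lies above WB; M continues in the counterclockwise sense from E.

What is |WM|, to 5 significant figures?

48.897

W is at the origin; WB is horizontal with |WB| = 42.1 and B on the +x side, so B = (42.100, 0.0000). Tangency of A1 to WB means the radius GB is perpendicular to WB, so G = B + (0, 6) = (42.100, 6.0000). On A1, B sits at bearing -90° from G; a 106° counterclockwise sweep puts E at bearing 16°, so E = G + 6.0·(cos 16°, sin 16°) = (47.868, 7.6538). Since A1 is tangent to EM there, GE ⟂ EM, so EM runs along (−sin 16°, cos 16°); with |EM| = 14.5, M = (43.871, 21.592). Then |WM| = |M − W| = 48.897.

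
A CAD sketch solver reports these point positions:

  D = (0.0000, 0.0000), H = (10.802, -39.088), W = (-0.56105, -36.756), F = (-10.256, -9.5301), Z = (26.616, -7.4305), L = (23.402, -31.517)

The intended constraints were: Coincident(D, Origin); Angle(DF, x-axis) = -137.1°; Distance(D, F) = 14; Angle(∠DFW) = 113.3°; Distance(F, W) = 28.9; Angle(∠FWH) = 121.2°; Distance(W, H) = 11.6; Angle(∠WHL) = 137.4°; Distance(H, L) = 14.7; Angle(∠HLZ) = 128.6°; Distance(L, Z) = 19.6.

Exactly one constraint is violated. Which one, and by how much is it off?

Distance(L, Z) = 19.6 — off by 4.70.

D = (0.00, 0.00) ✓; DF at -137.1° ✓; |DF| = 14.00 ✓; ∠DFW = 113.3° ✓; |FW| = 28.90 ✓; ∠FWH = 121.2° ✓; |WH| = 11.60 ✓; ∠WHL = 137.4° ✓; |HL| = 14.70 ✓; ∠HLZ = 128.6° ✓; |LZ| = 24.30 ✗.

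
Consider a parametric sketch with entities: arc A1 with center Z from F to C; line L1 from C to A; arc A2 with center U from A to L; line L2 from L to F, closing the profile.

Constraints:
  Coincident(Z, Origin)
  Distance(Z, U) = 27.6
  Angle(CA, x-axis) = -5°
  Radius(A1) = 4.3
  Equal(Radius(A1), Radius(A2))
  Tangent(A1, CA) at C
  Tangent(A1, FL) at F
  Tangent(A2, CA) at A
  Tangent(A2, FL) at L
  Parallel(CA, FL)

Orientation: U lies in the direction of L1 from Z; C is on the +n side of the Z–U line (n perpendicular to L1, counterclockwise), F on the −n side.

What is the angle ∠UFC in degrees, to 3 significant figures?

81.1°

The slot axis is L1's direction at -5.0°, so u = (cos -5.0°, sin -5.0°) = (0.996, -0.0872) and n = (−sin -5.0°, cos -5.0°) = (0.0872, 0.996). Z is at the origin and U lies 27.6 along u from Z, so U = 27.6·u = (27.5, -2.41). Tangency of A1 to both parallel lines with radius 4.3 puts C and F at Z ± 4.3·n: C = (0.375, 4.28), F = (-0.375, -4.28). Then cos ∠UFC = FU·FC / (|FU||FC|), giving 81.1°.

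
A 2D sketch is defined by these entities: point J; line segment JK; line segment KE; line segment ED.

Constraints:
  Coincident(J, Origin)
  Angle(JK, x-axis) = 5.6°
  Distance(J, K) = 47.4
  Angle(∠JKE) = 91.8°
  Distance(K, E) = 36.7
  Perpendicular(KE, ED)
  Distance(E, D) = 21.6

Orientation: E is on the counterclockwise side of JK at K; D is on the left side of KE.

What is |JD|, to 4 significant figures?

46.07

∠JKE = 91.8°, so KE runs at 5.6° + (180° − 91.8°) = 93.80° from the x-axis; with |KE| = 36.7, E = K + 36.7·(cos 93.80°, sin 93.80°) = (44.74, 41.24). KE ⟂ ED; with |ED| = 21.6 on the left of KE, D = E + 21.6·(-0.9978, -0.06627) = (23.19, 39.81). Then |JD| = |D − J| = 46.07.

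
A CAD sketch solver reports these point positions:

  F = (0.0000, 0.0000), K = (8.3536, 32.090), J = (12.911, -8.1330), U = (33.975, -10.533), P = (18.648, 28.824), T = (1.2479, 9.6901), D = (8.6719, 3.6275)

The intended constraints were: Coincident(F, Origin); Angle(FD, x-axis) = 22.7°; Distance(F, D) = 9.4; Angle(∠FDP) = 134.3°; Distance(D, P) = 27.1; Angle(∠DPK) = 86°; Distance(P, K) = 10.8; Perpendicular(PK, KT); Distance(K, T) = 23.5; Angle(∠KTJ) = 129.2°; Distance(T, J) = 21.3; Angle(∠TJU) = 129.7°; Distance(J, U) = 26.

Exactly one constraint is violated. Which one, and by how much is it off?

Distance(J, U) = 26 — off by 4.80.

F = (0.00, 0.00) ✓; FD at 22.70° ✓; |FD| = 9.400 ✓; ∠FDP = 134.3° ✓; |DP| = 27.10 ✓; ∠DPK = 86.00° ✓; |PK| = 10.80 ✓; ∠(PK, KT) = 90.00° ✓; |KT| = 23.50 ✓; ∠KTJ = 129.2° ✓; |TJ| = 21.30 ✓; ∠TJU = 129.7° ✓; |JU| = 21.20 ✗.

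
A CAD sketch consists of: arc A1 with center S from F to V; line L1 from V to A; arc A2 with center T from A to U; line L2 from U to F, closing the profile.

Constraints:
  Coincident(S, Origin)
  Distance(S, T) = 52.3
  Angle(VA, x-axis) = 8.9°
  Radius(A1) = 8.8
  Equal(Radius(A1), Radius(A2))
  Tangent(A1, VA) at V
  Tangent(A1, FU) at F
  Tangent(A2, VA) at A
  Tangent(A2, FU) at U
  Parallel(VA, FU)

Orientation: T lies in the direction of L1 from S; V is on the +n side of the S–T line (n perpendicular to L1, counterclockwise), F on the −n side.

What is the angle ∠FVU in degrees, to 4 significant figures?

71.40°

The slot axis is L1's direction at 8.9°, so u = (cos 8.9°, sin 8.9°) = (0.9880, 0.1547) and n = (−sin 8.9°, cos 8.9°) = (-0.1547, 0.9880). S is at the origin and T lies 52.3 along u from S, so T = 52.3·u = (51.67, 8.091). Tangency of A1 to both parallel lines with radius 8.8 puts V and F at S ± 8.8·n: V = (-1.361, 8.694), F = (1.361, -8.694). Equal radii place A and U the same way about T: A = T + 8.8·n = (50.31, 16.79), U = T − 8.8·n = (53.03, -0.6027). Then cos ∠FVU = VF·VU / (|VF||VU|), giving 71.40°.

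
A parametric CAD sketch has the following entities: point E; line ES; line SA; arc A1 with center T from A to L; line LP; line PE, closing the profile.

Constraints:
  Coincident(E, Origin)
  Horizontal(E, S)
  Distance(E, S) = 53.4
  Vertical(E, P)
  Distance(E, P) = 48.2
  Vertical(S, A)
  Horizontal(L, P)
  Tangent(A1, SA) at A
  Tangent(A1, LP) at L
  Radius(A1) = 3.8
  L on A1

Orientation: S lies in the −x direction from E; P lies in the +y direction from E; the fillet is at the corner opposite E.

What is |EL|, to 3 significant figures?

69.2

E is at the origin; E and S share the same y with |ES| = 53.4 and S on the −x side, so S = (-53.4, 0.00). EP is vertical with |EP| = 48.2 and P on the +y side, so P = (0.00, 48.2). The virtual corner opposite E is at (-53.4, 48.2). The tangent condition forces TA to be normal to SA and A1 meets LP tangentially, so TL is at right angles to LP, with radius 3.8, so the center T sits 3.8 in from both sides at T = (-49.6, 44.4). That places the tangent points at A = (-53.4, 44.4) on SA and L = (-49.6, 48.2) on LP. Then |EL| = |L − E| = 69.2.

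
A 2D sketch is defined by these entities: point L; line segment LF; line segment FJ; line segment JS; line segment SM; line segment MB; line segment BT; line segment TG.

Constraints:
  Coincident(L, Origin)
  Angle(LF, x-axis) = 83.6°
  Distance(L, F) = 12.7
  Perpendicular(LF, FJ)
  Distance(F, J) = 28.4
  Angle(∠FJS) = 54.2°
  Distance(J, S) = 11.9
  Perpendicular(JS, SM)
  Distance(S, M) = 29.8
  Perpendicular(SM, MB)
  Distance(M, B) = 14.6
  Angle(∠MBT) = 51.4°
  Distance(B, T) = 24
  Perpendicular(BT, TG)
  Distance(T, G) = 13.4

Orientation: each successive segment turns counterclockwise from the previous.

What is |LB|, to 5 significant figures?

32.840

JS is perpendicular to SM, so SM runs at 29.400°; with |SM| = 29.8, M = (4.9966, 20.048). The perpendicularity gives MB at right angles to SM, so MB runs at 119.40°; with |MB| = 14.6, B = (-2.1706, 32.768). Then |LB| = |B − L| = 32.840.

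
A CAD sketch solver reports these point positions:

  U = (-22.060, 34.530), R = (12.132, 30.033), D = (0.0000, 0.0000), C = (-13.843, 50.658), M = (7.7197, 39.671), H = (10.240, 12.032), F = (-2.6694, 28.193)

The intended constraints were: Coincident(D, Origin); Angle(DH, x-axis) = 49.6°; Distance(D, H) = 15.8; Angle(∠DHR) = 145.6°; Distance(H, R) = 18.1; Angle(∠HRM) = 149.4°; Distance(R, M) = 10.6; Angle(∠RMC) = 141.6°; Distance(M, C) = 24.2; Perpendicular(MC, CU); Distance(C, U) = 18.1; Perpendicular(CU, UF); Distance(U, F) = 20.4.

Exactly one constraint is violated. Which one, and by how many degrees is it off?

Perpendicular(CU, UF) — off by 8.90°.

D = (0.00, 0.00) ✓; DH at 49.60° ✓; |DH| = 15.80 ✓; ∠DHR = 145.6° ✓; |HR| = 18.10 ✓; ∠HRM = 149.4° ✓; |RM| = 10.60 ✓; ∠RMC = 141.6° ✓; |MC| = 24.20 ✓; ∠(MC, CU) = 90.00° ✓; |CU| = 18.10 ✓; ∠(CU, UF) = 98.90° ✗; |UF| = 20.40 ✓.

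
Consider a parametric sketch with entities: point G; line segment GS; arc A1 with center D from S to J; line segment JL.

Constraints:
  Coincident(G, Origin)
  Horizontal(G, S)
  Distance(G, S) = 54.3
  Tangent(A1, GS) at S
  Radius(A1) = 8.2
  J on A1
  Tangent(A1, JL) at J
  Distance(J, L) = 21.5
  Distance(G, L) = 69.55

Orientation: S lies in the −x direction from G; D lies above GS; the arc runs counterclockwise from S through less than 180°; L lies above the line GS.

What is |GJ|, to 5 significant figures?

50.238

Checks: |DJ| = 8.200 ✓; ∠(DJ, JL) = 90.00° ✓; |JL| = 21.50 ✓; |GL| = 69.55 ✓.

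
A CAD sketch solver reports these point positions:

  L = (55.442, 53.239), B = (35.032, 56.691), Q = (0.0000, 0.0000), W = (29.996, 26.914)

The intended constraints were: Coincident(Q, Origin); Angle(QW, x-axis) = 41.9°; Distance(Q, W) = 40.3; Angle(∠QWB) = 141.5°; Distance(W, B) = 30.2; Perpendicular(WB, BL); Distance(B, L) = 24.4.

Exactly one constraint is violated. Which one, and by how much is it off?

Distance(B, L) = 24.4 — off by 3.70.

Q = (0.00, 0.00) ✓; QW at 41.90° ✓; |QW| = 40.30 ✓; ∠QWB = 141.5° ✓; |WB| = 30.20 ✓; ∠(WB, BL) = 90.00° ✓; |BL| = 20.70 ✗.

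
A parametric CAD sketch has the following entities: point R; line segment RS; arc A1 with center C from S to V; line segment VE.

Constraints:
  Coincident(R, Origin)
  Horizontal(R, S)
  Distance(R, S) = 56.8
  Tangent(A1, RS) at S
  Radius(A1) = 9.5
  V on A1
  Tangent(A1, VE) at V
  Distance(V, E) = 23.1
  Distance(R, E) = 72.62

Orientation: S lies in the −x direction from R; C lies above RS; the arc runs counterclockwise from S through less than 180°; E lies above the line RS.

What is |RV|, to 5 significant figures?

51.990

R is at the origin; RS is horizontal with |RS| = 56.8 and S on the −x side, so S = (-56.800, 0.0000). A1 meets RS tangentially, so CS is at right angles to RS, so C = S + (0, 9.5) = (-56.800, 9.5000). Since CV ⟂ VE (tangency), |CE| = √(9.5² + 23.1²) = 24.977 regardless of where V sits on A1. So E lies on both circle(R, 72.62) and circle(C, 24.977); the above-RS intersection is E = (-64.566, 33.239). V is the foot of the tangent from E: V = (-49.573, 15.666).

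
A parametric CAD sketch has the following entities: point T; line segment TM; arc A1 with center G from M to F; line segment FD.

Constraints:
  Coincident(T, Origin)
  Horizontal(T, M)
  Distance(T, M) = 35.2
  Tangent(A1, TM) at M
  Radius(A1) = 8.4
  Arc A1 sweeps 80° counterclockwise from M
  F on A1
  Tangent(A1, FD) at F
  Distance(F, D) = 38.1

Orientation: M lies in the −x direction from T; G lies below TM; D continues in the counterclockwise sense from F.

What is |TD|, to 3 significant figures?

67.0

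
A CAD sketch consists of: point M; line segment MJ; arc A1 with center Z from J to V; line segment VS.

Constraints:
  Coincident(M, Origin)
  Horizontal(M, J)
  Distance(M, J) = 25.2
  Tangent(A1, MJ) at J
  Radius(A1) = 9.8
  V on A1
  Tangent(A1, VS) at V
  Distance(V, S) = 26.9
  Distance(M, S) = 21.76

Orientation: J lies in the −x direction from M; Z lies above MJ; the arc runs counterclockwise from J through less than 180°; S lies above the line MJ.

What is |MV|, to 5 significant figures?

18.527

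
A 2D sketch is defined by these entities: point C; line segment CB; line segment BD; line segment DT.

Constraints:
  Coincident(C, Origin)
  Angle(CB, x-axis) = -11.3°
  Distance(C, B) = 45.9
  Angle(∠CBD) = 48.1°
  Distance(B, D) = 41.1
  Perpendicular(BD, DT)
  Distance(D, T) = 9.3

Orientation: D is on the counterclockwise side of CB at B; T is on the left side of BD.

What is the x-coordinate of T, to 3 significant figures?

16.1

∠CBD = 48.1°, so BD runs at -11.3° + (180° − 48.1°) = 121° from the x-axis; with |BD| = 41.1, D = B + 41.1·(cos 121°, sin 121°) = (24.1, 26.4). BD ⟂ DT; with |DT| = 9.3 on the left of BD, T = D + 9.3·(-0.861, -0.509) = (16.1, 21.6). So T.x = 16.1.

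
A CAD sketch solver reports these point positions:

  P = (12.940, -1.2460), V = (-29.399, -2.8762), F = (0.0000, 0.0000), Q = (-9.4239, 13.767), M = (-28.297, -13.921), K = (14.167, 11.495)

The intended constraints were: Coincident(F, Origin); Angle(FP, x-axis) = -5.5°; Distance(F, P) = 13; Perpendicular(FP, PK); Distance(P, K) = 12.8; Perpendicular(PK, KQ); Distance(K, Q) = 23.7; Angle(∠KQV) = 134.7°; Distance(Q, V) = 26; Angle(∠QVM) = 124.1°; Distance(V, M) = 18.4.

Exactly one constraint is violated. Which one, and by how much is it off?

Distance(V, M) = 18.4 — off by 7.30.

F = (0.00, 0.00) ✓; FP at -5.500° ✓; |FP| = 13.00 ✓; ∠(FP, PK) = 90.00° ✓; |PK| = 12.80 ✓; ∠(PK, KQ) = 90.00° ✓; |KQ| = 23.70 ✓; ∠KQV = 134.7° ✓; |QV| = 26.00 ✓; ∠QVM = 124.1° ✓; |VM| = 11.10 ✗.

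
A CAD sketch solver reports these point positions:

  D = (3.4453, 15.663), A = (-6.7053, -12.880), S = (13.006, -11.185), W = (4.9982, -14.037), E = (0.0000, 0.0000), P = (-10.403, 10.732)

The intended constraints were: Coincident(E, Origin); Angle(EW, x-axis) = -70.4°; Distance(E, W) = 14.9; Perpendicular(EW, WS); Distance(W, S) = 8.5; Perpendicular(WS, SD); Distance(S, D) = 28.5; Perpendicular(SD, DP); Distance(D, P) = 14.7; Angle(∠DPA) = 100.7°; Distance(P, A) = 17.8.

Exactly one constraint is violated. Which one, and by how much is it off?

Distance(P, A) = 17.8 — off by 6.10.

E = (0.00, 0.00) ✓; EW at -70.40° ✓; |EW| = 14.90 ✓; ∠(EW, WS) = 90.00° ✓; |WS| = 8.501 ✓; ∠(WS, SD) = 90.00° ✓; |SD| = 28.50 ✓; ∠(SD, DP) = 90.00° ✓; |DP| = 14.70 ✓; ∠DPA = 100.7° ✓; |PA| = 23.90 ✗.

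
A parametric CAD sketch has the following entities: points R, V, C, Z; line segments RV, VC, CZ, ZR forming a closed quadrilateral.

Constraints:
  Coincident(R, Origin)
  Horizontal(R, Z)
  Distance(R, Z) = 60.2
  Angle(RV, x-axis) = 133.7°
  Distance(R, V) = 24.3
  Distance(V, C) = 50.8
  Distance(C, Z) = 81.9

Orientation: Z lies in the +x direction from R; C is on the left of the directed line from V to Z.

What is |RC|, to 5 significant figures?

62.789

Checks: R = (0.00, 0.00) ✓; |VC| = 50.80 ✓; |CZ| = 81.90 ✓.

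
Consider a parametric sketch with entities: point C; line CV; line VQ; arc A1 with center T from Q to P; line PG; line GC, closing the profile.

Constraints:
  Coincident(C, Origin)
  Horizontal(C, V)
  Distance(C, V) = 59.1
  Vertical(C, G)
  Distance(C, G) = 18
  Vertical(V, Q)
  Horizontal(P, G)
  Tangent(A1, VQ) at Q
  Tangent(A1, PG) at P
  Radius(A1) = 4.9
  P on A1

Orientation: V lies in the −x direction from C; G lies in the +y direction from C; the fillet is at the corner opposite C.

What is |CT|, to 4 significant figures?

55.76

C is at the origin; CV is horizontal with |CV| = 59.1 and V on the −x side, so V = (-59.10, 0.000). C and G share the same x with |CG| = 18.0 and G on the +y side, so G = (0.000, 18.00). The virtual corner opposite C is at (-59.10, 18.00). A1 meets VQ tangentially, so TQ is at right angles to VQ and A1 meets PG tangentially, so TP is at right angles to PG, with radius 4.9, so the center T sits 4.9 in from both sides at T = (-54.20, 13.10). Then |CT| = |T − C| = 55.76.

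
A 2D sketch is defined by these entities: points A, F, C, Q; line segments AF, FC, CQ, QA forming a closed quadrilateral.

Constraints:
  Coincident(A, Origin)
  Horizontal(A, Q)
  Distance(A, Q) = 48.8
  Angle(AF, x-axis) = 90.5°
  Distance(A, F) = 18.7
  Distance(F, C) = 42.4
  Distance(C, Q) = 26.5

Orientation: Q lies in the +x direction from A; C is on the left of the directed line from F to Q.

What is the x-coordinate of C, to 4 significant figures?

41.68

A is at the origin; A and Q share the same y with |AQ| = 48.8 and Q in +x, so Q = (48.8, 0). AF runs at 90.5° with |AF| = 18.7, so F = (-0.1632, 18.70). C is determined by |FC| = 42.4 and |CQ| = 26.5 together: it lies at the intersection of circle(F, 42.4) and circle(Q, 26.5). With |FQ| = 52.41, the foot of the radical line on FQ is 36.66 from F and the perpendicular offset is √(42.4² − 36.66²) = 21.31. Taking the left-of-FQ solution: C = (41.68, 25.53).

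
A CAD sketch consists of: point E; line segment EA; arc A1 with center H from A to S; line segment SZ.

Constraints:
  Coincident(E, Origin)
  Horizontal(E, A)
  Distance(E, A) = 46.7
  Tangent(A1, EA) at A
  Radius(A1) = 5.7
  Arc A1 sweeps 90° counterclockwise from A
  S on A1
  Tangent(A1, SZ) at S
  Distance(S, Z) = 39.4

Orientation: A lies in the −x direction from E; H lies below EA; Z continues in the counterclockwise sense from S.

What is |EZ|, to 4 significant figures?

69.14

On A1, A sits at bearing 90° from H; a 90° counterclockwise sweep puts S at bearing 180°, so S = H + 5.7·(cos 180°, sin 180°) = (-52.40, -5.700). A1 meets SZ tangentially, so HS is at right angles to SZ, so SZ runs along (−sin 180°, cos 180°); with |SZ| = 39.4, Z = (-52.40, -45.10). Then |EZ| = |Z − E| = 69.14.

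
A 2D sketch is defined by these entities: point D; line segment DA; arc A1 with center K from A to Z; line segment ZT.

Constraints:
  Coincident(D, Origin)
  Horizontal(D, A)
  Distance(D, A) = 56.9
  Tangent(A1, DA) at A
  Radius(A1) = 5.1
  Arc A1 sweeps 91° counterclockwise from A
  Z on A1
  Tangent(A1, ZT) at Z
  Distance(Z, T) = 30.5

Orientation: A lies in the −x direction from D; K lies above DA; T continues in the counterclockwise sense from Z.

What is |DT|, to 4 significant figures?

63.34

D is at the origin; D and A share the same y with |DA| = 56.9 and A on the −x side, so A = (-56.90, 0.000). Since A1 is tangent to DA there, KA ⟂ DA, so K = A + (0, 5.1) = (-56.90, 5.100). On A1, A sits at bearing -90° from K; a 91° counterclockwise sweep puts Z at bearing 1°, so Z = K + 5.1·(cos 1°, sin 1°) = (-51.80, 5.189). Tangency of A1 to ZT means the radius KZ is perpendicular to ZT, so ZT runs along (−sin 1°, cos 1°); with |ZT| = 30.5, T = (-52.33, 35.68). Then |DT| = |T − D| = 63.34.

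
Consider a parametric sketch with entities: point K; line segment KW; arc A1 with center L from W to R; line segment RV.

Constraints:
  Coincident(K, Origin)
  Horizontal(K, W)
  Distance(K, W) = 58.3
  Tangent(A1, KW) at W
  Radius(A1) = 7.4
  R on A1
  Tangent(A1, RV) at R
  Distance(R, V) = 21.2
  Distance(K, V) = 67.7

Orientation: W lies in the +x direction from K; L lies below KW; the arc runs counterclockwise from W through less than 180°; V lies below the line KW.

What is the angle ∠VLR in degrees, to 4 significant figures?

70.76°

Checks: |LW| = 7.400 ✓; |LR| = 7.400 ✓; ∠(LR, RV) = 90.00° ✓; |RV| = 21.20 ✓; |KV| = 67.70 ✓.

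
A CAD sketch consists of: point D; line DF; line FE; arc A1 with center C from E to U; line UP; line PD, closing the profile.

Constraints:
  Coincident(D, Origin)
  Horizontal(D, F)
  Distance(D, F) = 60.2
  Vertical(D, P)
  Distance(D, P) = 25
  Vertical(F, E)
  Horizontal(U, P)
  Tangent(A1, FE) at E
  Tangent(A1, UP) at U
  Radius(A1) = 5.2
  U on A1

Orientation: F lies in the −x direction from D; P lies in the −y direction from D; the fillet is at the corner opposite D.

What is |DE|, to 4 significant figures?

63.37

The virtual corner opposite D is at (-60.20, -25.00). A1 meets FE tangentially, so CE is at right angles to FE and A1 meets UP tangentially, so CU is at right angles to UP, with radius 5.2, so the center C sits 5.2 in from both sides at C = (-55.00, -19.80). That places the tangent points at E = (-60.20, -19.80) on FE and U = (-55.00, -25.00) on UP. Then |DE| = |E − D| = 63.37.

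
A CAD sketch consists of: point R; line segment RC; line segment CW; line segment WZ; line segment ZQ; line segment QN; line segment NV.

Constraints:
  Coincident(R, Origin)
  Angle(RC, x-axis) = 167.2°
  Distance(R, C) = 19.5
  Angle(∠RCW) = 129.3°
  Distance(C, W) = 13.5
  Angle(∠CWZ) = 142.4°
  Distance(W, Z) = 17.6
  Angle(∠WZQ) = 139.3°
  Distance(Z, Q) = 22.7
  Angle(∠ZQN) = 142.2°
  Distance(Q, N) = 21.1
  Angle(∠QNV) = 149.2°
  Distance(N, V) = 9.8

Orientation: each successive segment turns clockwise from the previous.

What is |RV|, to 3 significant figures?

50.0

R is at the origin; RC runs at 167.2° with length 19.5, so C = (-19.0, 4.32). ∠RCW = 129.3° gives CW at 116° from the x-axis; with |CW| = 13.5, W = (-25.0, 16.4). ∠CWZ = 142.4° gives WZ at 78.9° from the x-axis; with |WZ| = 17.6, Z = (-21.7, 33.7). ∠WZQ = 139.3° gives ZQ at 38.2° from the x-axis; with |ZQ| = 22.7, Q = (-3.81, 47.7). ∠ZQN = 142.2° gives QN at 0.400° from the x-axis; with |QN| = 21.1, N = (17.3, 47.9). ∠QNV = 149.2° gives NV at -30.4° from the x-axis; with |NV| = 9.8, V = (25.7, 42.9). Then |RV| = |V − R| = 50.0.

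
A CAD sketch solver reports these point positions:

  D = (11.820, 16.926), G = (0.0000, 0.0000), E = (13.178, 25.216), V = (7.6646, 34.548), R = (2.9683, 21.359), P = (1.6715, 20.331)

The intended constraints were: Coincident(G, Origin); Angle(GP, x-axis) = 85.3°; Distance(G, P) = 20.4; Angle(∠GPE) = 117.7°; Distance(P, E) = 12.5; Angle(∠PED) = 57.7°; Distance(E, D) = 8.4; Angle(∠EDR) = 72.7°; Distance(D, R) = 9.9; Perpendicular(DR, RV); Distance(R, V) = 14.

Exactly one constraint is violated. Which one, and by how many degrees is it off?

Perpendicular(DR, RV) — off by 7.00°.

G = (0.00, 0.00) ✓; GP at 85.30° ✓; |GP| = 20.40 ✓; ∠GPE = 117.7° ✓; |PE| = 12.50 ✓; ∠PED = 57.69° ✓; |ED| = 8.400 ✓; ∠EDR = 72.70° ✓; |DR| = 9.900 ✓; ∠(DR, RV) = 83.00° ✗; |RV| = 14.00 ✓.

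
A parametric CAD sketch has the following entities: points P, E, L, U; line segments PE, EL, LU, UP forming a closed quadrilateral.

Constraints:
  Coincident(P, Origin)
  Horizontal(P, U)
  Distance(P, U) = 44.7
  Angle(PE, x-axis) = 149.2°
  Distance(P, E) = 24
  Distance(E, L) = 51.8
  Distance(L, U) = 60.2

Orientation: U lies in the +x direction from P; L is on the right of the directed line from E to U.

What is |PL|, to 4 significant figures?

36.63

Checks: |EL| = 51.80 ✓; |LU| = 60.20 ✓.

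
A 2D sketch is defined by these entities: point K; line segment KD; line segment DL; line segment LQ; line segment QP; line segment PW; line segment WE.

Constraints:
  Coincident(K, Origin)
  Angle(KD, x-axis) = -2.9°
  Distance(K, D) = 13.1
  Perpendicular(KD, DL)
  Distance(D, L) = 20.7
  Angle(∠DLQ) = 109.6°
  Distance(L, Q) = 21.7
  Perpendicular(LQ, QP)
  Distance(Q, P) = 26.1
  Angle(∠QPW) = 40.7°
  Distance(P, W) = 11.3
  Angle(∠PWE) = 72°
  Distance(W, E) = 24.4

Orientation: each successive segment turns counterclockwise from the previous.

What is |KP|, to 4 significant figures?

16.45

K is at the origin; KD runs at -2.9° with length 13.1, so D = (13.08, -0.6628). KD ⟂ DL, so DL runs at 87.10°; with |DL| = 20.7, L = (14.13, 20.01). ∠DLQ = 109.6° gives LQ at 157.5° from the x-axis; with |LQ| = 21.7, Q = (-5.918, 28.31). LQ ⟂ QP, so QP runs at -112.5°; with |QP| = 26.1, P = (-15.91, 4.202). Then |KP| = |P − K| = 16.45.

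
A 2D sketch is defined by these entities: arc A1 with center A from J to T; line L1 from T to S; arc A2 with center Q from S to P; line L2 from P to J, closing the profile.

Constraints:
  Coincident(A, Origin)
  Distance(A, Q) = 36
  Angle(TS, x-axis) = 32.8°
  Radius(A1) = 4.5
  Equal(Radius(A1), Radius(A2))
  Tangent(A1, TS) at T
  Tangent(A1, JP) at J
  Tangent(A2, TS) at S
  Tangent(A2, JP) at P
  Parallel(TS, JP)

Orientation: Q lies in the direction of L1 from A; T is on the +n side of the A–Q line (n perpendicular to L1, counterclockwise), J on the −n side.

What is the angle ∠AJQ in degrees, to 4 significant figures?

82.87°

A is at the origin and Q lies 36.0 along u from A, so Q = 36.0·u = (30.26, 19.50). Tangency of A1 to both parallel lines with radius 4.5 puts T and J at A ± 4.5·n: T = (-2.438, 3.783), J = (2.438, -3.783). Then cos ∠AJQ = JA·JQ / (|JA||JQ|), giving 82.87°.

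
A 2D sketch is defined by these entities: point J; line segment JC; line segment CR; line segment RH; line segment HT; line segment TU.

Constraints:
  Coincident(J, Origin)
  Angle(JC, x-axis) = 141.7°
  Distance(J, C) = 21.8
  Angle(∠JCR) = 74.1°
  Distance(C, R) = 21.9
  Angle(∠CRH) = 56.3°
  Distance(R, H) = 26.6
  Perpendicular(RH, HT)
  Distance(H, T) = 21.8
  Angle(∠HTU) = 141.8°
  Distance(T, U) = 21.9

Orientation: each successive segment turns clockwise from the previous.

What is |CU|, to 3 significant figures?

20.8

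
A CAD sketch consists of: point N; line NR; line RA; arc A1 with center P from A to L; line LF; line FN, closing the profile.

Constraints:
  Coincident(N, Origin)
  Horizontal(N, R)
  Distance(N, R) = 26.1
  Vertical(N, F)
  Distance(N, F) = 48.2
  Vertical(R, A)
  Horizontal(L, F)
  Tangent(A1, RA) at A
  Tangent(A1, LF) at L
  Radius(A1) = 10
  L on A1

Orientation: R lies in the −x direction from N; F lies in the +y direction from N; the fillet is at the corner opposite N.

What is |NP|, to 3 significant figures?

41.5

N and F share the same x with |NF| = 48.2 and F on the +y side, so F = (0.00, 48.2). The virtual corner opposite N is at (-26.1, 48.2). Since A1 is tangent to RA there, PA ⟂ RA and A1 meets LF tangentially, so PL is at right angles to LF, with radius 10.0, so the center P sits 10.0 in from both sides at P = (-16.1, 38.2). Then |NP| = |P − N| = 41.5.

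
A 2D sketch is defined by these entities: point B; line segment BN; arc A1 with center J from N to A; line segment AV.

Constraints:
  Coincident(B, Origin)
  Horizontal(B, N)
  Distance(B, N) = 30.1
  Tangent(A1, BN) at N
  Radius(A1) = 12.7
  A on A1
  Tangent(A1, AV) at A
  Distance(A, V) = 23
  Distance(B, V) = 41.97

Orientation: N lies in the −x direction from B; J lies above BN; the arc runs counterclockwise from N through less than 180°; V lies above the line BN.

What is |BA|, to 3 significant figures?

22.4

B is at the origin; B and N share the same y with |BN| = 30.1 and N on the −x side, so N = (-30.1, 0.00). Tangency of A1 to BN means the radius JN is perpendicular to BN, so J = N + (0, 12.7) = (-30.1, 12.7). Since JA ⟂ AV (tangency), |JV| = √(12.7² + 23.0²) = 26.3 regardless of where A sits on A1. So V lies on both circle(B, 41.97) and circle(J, 26.3); the above-BN intersection is V = (-19.9, 36.9). A is the foot of the tangent from V: A = (-17.5, 14.1).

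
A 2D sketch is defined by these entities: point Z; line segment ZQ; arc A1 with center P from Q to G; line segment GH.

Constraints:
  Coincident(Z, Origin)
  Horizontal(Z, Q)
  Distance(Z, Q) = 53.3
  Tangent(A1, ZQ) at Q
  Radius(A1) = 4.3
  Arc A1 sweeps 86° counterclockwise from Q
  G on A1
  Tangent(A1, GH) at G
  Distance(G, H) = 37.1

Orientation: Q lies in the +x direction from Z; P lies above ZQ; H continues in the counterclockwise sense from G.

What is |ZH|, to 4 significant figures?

72.82

Z is at the origin; Z and Q share the same y with |ZQ| = 53.3 and Q on the +x side, so Q = (53.30, 0.000). Tangency of A1 to ZQ means the radius PQ is perpendicular to ZQ, so P = Q + (0, 4.3) = (53.30, 4.300). On A1, Q sits at bearing -90° from P; an 86° counterclockwise sweep puts G at bearing -4°, so G = P + 4.3·(cos -4°, sin -4°) = (57.59, 4.000). Since A1 is tangent to GH there, PG ⟂ GH, so GH runs along (−sin -4°, cos -4°); with |GH| = 37.1, H = (60.18, 41.01). Then |ZH| = |H − Z| = 72.82.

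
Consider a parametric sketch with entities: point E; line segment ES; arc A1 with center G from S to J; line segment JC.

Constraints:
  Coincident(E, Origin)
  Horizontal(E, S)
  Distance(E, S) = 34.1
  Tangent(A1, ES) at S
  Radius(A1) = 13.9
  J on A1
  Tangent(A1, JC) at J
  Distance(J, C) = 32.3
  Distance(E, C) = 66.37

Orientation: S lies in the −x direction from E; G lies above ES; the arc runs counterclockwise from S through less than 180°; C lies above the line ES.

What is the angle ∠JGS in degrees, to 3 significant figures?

136°

E is at the origin; ES is horizontal with |ES| = 34.1 and S on the −x side, so S = (-34.1, 0.00). The tangent condition forces GS to be normal to ES, so G = S + (0, 13.9) = (-34.1, 13.9). Since GJ ⟂ JC (tangency), |GC| = √(13.9² + 32.3²) = 35.2 regardless of where J sits on A1. So C lies on both circle(E, 66.37) and circle(G, 35.2); the above-ES intersection is C = (-47.4, 46.4). J is the foot of the tangent from C: J = (-24.4, 23.8).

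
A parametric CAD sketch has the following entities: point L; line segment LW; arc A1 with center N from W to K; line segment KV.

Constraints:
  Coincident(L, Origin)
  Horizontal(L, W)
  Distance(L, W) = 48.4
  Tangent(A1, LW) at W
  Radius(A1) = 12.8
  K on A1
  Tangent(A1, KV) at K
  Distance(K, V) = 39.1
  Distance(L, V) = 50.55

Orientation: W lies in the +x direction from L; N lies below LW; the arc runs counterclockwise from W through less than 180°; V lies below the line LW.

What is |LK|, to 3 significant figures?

37.3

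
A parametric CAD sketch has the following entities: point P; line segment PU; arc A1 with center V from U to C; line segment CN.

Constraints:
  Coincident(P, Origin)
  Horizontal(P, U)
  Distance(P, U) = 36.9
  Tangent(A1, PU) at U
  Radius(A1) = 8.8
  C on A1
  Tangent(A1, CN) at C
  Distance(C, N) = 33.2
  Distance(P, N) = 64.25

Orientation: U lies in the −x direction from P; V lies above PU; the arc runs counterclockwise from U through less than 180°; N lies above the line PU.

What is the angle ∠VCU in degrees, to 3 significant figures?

26.6°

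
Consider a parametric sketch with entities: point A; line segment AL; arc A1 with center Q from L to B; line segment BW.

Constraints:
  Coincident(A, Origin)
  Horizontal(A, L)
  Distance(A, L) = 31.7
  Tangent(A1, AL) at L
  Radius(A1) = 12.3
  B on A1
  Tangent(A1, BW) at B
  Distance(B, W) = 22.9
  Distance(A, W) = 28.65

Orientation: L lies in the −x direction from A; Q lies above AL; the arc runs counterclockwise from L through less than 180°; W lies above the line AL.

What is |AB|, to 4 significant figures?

21.83

Checks: |QB| = 12.30 ✓; ∠(QB, BW) = 90.00° ✓; |BW| = 22.90 ✓; |AW| = 28.65 ✓.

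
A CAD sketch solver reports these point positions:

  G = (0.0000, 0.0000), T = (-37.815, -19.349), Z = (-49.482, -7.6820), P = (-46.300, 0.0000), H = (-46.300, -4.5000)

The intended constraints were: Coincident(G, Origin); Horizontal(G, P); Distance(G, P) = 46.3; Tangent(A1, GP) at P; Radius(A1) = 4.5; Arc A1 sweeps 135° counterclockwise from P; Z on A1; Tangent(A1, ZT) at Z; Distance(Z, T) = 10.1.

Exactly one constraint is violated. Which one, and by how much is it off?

Distance(Z, T) = 10.1 — off by 6.40.

G = (0.00, 0.00) ✓; G.y = 0.00, P.y = 0.00 ✓; |GP| = 46.30 ✓; ∠(HP, PG) = 90.00° ✓; |HP| = 4.500 ✓; bearing(H→Z) − bearing(H→P) = 135.0° ✓; |HZ| = 4.500 ✓; ∠(HZ, ZT) = 90.00° ✓; |ZT| = 16.50 ✗.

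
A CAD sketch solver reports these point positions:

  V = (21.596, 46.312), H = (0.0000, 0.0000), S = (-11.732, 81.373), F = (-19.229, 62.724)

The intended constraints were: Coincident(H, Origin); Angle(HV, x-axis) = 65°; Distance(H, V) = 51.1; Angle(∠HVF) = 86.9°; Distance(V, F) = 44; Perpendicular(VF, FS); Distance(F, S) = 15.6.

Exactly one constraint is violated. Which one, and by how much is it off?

Distance(F, S) = 15.6 — off by 4.50.

H = (0.00, 0.00) ✓; HV at 65.00° ✓; |HV| = 51.10 ✓; ∠HVF = 86.90° ✓; |VF| = 44.00 ✓; ∠(VF, FS) = 90.00° ✓; |FS| = 20.10 ✗.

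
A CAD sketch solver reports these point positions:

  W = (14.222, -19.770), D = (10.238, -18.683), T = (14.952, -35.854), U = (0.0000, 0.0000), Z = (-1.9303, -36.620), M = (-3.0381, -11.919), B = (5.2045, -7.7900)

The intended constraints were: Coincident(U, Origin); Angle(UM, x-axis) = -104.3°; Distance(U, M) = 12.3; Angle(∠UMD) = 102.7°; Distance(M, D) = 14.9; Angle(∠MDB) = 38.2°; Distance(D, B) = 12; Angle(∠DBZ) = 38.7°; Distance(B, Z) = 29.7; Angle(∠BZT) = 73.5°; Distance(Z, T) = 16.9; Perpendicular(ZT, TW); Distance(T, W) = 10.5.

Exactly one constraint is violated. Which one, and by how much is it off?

Distance(T, W) = 10.5 — off by 5.60.

U = (0.00, 0.00) ✓; UM at -104.3° ✓; |UM| = 12.30 ✓; ∠UMD = 102.7° ✓; |MD| = 14.90 ✓; ∠MDB = 38.20° ✓; |DB| = 12.00 ✓; ∠DBZ = 38.70° ✓; |BZ| = 29.70 ✓; ∠BZT = 73.50° ✓; |ZT| = 16.90 ✓; ∠(ZT, TW) = 90.00° ✓; |TW| = 16.10 ✗.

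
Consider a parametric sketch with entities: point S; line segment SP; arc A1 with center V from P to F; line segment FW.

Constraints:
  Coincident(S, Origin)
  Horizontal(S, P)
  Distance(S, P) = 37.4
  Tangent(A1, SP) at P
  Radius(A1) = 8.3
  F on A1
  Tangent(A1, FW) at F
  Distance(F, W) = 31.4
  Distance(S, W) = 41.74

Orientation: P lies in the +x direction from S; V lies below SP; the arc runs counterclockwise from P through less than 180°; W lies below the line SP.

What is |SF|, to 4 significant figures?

30.03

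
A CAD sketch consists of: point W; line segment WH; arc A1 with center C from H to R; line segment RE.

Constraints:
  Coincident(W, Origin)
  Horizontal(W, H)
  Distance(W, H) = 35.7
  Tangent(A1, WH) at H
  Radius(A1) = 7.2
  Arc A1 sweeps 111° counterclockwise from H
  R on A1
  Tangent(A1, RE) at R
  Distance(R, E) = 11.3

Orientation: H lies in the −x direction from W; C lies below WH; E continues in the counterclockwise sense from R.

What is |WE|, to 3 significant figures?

43.4

On A1, H sits at bearing 90° from C; a 111° counterclockwise sweep puts R at bearing 201°, so R = C + 7.2·(cos 201°, sin 201°) = (-42.4, -9.78). Tangency of A1 to RE means the radius CR is perpendicular to RE, so RE runs along (−sin 201°, cos 201°); with |RE| = 11.3, E = (-38.4, -20.3). Then |WE| = |E − W| = 43.4.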